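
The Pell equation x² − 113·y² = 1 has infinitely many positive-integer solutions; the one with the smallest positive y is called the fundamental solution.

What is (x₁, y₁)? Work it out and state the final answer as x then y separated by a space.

1204353 113296

d=113: √d = [10; 1,1,1,2,2,1,1,1,20] (ℓ=9, odd), read p_17/q_17
k=0  a_k=10  p_k/q_k = 10/1
k=1  a_k=1  p_k/q_k = 11/1
…
k=3  a_k=1  p_k/q_k = 32/3
k=4  a_k=2  p_k/q_k = 85/8
k=5  a_k=2  p_k/q_k = 202/19
k=6  a_k=1  p_k/q_k = 287/27
…
k=8  a_k=1  p_k/q_k = 776/73
…
k=10  a_k=1  p_k/q_k = 16785/1579
k=11  a_k=1  p_k/q_k = 32794/3085
k=12  a_k=1  p_k/q_k = 49579/4664
k=13  a_k=2  p_k/q_k = 131952/12413
k=14  a_k=2  p_k/q_k = 313483/29490
…
k=16  a_k=1  p_k/q_k = 758918/71393
k=17  a_k=1  p_k/q_k = 1204353/113296
(x₁, y₁) = (1204353, 113296);  1204353² − 113·113296² = 1 ✓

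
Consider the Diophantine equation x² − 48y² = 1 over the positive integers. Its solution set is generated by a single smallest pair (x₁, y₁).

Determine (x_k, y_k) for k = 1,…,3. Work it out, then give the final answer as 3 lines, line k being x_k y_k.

[6; 1,12] for √48; ℓ=2 ⇒ convergent index 1
k=0  a_k=6  p_k/q_k = 6/1
k=1  a_k=1  p_k/q_k = 7/1
(x₁, y₁) = (7, 1);  7² − 48·1² = 1 ✓
k=2:  x_2 = 7·7+48·1·1 = 97,  y_2 = 7·1+1·7 = 14
k=3:  x_3 = 7·97+48·1·14 = 1351,  y_3 = 7·14+1·97 = 195

7 1
97 14
1351 195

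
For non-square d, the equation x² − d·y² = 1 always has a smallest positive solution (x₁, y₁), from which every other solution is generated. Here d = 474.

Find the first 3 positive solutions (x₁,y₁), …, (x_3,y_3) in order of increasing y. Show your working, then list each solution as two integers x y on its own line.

[21; 1,3,2,1,1,…,3,1,42] for √474; ℓ=14 ⇒ convergent index 13
k=0  a_k=21  p_k/q_k = 21/1
…
k=2  a_k=3  p_k/q_k = 87/4
…
k=4  a_k=1  p_k/q_k = 283/13
…
k=8  a_k=1  p_k/q_k = 5813/267
…
k=12  a_k=3  p_k/q_k = 149331/6859
k=13  a_k=1  p_k/q_k = 193549/8890
fundamental: x₁=193549, y₁=8890  (since 37461215401 − 474·79032100 = 1)
(x_2, y_2) = (193549·193549 + 474·8890·8890, 193549·8890 + 8890·193549) = (74922430801, 3441301220)
(x_3, y_3) = (193549·74922430801 + 474·8890·3441301220, 193549·3441301220 + 8890·74922430801) = (29002323118011949, 1332120819650670)

193549 8890
74922430801 3441301220
29002323118011949 1332120819650670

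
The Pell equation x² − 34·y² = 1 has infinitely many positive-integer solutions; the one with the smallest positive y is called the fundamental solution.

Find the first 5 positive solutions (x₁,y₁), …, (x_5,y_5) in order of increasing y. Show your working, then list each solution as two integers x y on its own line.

35 6
2449 420
171395 29394
11995201 2057160
839492675 143971806

d=34: √d = [5; 1,4,1,10] (ℓ=4, even), read p_3/q_3
step 0: (5, 1)  from 5·(1,0) + (0,1)
step 1: (6, 1)  from 1·(5,1) + (1,0)
step 2: (29, 5)  from 4·(6,1) + (5,1)
step 3: (35, 6)  from 1·(29,5) + (6,1)
fundamental: x₁=35, y₁=6  (since 1225 − 34·36 = 1)
(x_2, y_2) = (35·35 + 34·6·6, 35·6 + 6·35) = (2449, 420)
(x_3, y_3) = (35·2449 + 34·6·420, 35·420 + 6·2449) = (171395, 29394)
(x_4, y_4) = (35·171395 + 34·6·29394, 35·29394 + 6·171395) = (11995201, 2057160)
(x_5, y_5) = (35·11995201 + 34·6·2057160, 35·2057160 + 6·11995201) = (839492675, 143971806)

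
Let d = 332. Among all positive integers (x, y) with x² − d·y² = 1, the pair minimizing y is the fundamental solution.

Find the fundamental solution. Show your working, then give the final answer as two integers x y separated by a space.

13447 738

√332 → a₀=18, period (4,1,1,8,1,1,4,36); ℓ=8 even so k=7
i=0: a=18 ⇒ p=18, q=1
i=1: a=4 ⇒ p=73, q=4
i=2: a=1 ⇒ p=91, q=5
i=3: a=1 ⇒ p=164, q=9
i=4: a=8 ⇒ p=1403, q=77
i=5: a=1 ⇒ p=1567, q=86
i=6: a=1 ⇒ p=2970, q=163
i=7: a=4 ⇒ p=13447, q=738
fundamental: x₁=13447, y₁=738  (since 180821809 − 332·544644 = 1)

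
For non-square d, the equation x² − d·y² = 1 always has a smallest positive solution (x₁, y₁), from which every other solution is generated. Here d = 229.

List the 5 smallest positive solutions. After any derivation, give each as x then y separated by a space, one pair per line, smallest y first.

5848201 386460
68402909872801 4520191516920
800067931842043513801 52869977098885735380
9357916158133073035999171201 618388505879356792878585840
109453949267819191656474935990205001 7232920556944267680961578290412300

√229 → a₀=15, period (7,1,1,7,30); ℓ=5 odd so k=9
step 0: (15, 1)  from 15·(1,0) + (0,1)
step 1: (106, 7)  from 7·(15,1) + (1,0)
…
step 3: (227, 15)  from 1·(121,8) + (106,7)
step 4: (1710, 113)  from 7·(227,15) + (121,8)
…
step 6: (362399, 23948)  from 7·(51527,3405) + (1710,113)
…
step 8: (776325, 51301)  from 1·(413926,27353) + (362399,23948)
step 9: (5848201, 386460)  from 7·(776325,51301) + (413926,27353)
(x₁, y₁) = (5848201, 386460);  5848201² − 229·386460² = 1 ✓
k=2:  x_2 = 5848201·5848201+229·386460·386460 = 68402909872801,  y_2 = 5848201·386460+386460·5848201 = 4520191516920
k=3:  x_3 = 5848201·68402909872801+229·386460·4520191516920 = 800067931842043513801,  y_3 = 5848201·4520191516920+386460·68402909872801 = 52869977098885735380
k=4:  x_4 = 5848201·800067931842043513801+229·386460·52869977098885735380 = 9357916158133073035999171201,  y_4 = 5848201·52869977098885735380+386460·800067931842043513801 = 618388505879356792878585840
k=5:  x_5 = 5848201·9357916158133073035999171201+229·386460·618388505879356792878585840 = 109453949267819191656474935990205001,  y_5 = 5848201·618388505879356792878585840+386460·9357916158133073035999171201 = 7232920556944267680961578290412300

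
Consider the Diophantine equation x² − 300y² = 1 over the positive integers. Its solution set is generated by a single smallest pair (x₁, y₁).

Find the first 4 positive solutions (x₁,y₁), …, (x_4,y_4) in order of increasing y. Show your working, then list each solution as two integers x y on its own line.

1351 78
3650401 210756
9863382151 569462634
26650854921601 1538687826312

√300 → a₀=17, period (3,8,3,34); ℓ=4 even so k=3
i=0: a=17 ⇒ p=17, q=1
…
i=2: a=8 ⇒ p=433, q=25
i=3: a=3 ⇒ p=1351, q=78
(x₁, y₁) = (1351, 78);  1351² − 300·78² = 1 ✓
n=2: (1351,78)∘(1351,78) = (1351·1351+300·78·78, 1351·78+78·1351) = (3650401,210756)
n=3: (3650401,210756)∘(1351,78) = (1351·3650401+300·78·210756, 1351·210756+78·3650401) = (9863382151,569462634)
n=4: (9863382151,569462634)∘(1351,78) = (1351·9863382151+300·78·569462634, 1351·569462634+78·9863382151) = (26650854921601,1538687826312)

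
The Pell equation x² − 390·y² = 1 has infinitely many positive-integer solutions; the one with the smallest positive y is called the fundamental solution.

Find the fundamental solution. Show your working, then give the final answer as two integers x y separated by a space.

[19; 1,2,1,38] for √390; ℓ=4 ⇒ convergent index 3
i=0: a=19 ⇒ p=19, q=1
i=1: a=1 ⇒ p=20, q=1
i=2: a=2 ⇒ p=59, q=3
i=3: a=1 ⇒ p=79, q=4
fundamental: x₁=79, y₁=4  (since 6241 − 390·16 = 1)

79 4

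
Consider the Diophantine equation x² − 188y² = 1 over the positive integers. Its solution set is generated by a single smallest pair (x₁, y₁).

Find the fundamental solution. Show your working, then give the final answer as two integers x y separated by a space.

√188 = [13; 1,2,2,6,2,2,1,26, …], period ℓ=8 (even) → k=7
k=0  a_k=13  p_k/q_k = 13/1
k=1  a_k=1  p_k/q_k = 14/1
…
k=3  a_k=2  p_k/q_k = 96/7
k=4  a_k=6  p_k/q_k = 617/45
k=5  a_k=2  p_k/q_k = 1330/97
k=6  a_k=2  p_k/q_k = 3277/239
k=7  a_k=1  p_k/q_k = 4607/336
(x₁, y₁) = (4607, 336);  4607² − 188·336² = 1 ✓

4607 336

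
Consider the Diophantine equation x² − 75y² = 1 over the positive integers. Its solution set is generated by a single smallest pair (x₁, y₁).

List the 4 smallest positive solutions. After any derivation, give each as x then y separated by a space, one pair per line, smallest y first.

√75 → a₀=8, period (1,1,1,16); ℓ=4 even so k=3
i=0: a=8 ⇒ p=8, q=1
…
i=2: a=1 ⇒ p=17, q=2
i=3: a=1 ⇒ p=26, q=3
(x₁, y₁) = (26, 3);  26² − 75·3² = 1 ✓
(26+3√75)^2 = 1351 + 156√75
(26+3√75)^3 = 70226 + 8109√75
(26+3√75)^4 = 3650401 + 421512√75

26 3
1351 156
70226 8109
3650401 421512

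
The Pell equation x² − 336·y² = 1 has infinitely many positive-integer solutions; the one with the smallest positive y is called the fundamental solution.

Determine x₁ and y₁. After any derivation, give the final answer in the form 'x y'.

√336 → a₀=18, period (3,36); ℓ=2 even so k=1
i=0: a=18 ⇒ p=18, q=1
i=1: a=3 ⇒ p=55, q=3
fundamental: x₁=55, y₁=3  (since 3025 − 336·9 = 1)

55 3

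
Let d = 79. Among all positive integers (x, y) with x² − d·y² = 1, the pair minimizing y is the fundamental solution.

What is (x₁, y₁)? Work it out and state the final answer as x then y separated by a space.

[8; 1,7,1,16] for √79; ℓ=4 ⇒ convergent index 3
k=0  a_k=8  p_k/q_k = 8/1
k=1  a_k=1  p_k/q_k = 9/1
k=2  a_k=7  p_k/q_k = 71/8
k=3  a_k=1  p_k/q_k = 80/9
(x₁, y₁) = (80, 9);  80² − 79·9² = 1 ✓

80 9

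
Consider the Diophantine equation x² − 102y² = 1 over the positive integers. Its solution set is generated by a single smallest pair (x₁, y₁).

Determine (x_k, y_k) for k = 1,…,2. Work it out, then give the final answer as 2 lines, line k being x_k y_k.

101 10
20401 2020

√102 = [10; 10,20, …], period ℓ=2 (even) → k=1
k=0  a_k=10  p_k/q_k = 10/1
k=1  a_k=10  p_k/q_k = 101/10
→ (101, 10).  Check: 101²=10201, 102·10²=10200, difference 1.
(101+10√102)^2 = 20401 + 2020√102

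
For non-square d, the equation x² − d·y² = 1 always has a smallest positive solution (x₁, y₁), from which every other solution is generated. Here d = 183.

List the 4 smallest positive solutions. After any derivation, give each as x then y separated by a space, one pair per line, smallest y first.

[13; 1,1,8,1,1,26] for √183; ℓ=6 ⇒ convergent index 5
a_0=13:  p_0=13·1+0=13,  q_0=13·0+1=1
a_1=1:  p_1=1·13+1=14,  q_1=1·1+0=1
…
a_3=8:  p_3=8·27+14=230,  q_3=8·2+1=17
a_4=1:  p_4=1·230+27=257,  q_4=1·17+2=19
a_5=1:  p_5=1·257+230=487,  q_5=1·19+17=36
(x₁, y₁) = (487, 36);  487² − 183·36² = 1 ✓
(487+36√183)^2 = 474337 + 35064√183
(487+36√183)^3 = 462003751 + 34152300√183
(487+36√183)^4 = 449991179137 + 33264305136√183

487 36
474337 35064
462003751 34152300
449991179137 33264305136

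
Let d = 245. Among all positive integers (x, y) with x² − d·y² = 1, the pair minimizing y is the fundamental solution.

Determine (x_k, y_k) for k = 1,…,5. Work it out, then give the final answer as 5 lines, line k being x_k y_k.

51841 3312
5374978561 343394784
557288527109761 35603857991376
57780789062419261441 3691479203918451648
5990827771012465337616001 382739946785069045776560

√245 = [15; 1,1,1,7,6,7,1,1,1,30, …], period ℓ=10 (even) → k=9
k=0  a_k=15  p_k/q_k = 15/1
…
k=2  a_k=1  p_k/q_k = 31/2
k=3  a_k=1  p_k/q_k = 47/3
…
k=5  a_k=6  p_k/q_k = 2207/141
k=6  a_k=7  p_k/q_k = 15809/1010
…
k=8  a_k=1  p_k/q_k = 33825/2161
k=9  a_k=1  p_k/q_k = 51841/3312
(x₁, y₁) = (51841, 3312);  51841² − 245·3312² = 1 ✓
(x_2, y_2) = (51841·51841 + 245·3312·3312, 51841·3312 + 3312·51841) = (5374978561, 343394784)
(x_3, y_3) = (51841·5374978561 + 245·3312·343394784, 51841·343394784 + 3312·5374978561) = (557288527109761, 35603857991376)
(x_4, y_4) = (51841·557288527109761 + 245·3312·35603857991376, 51841·35603857991376 + 3312·557288527109761) = (57780789062419261441, 3691479203918451648)
(x_5, y_5) = (51841·57780789062419261441 + 245·3312·3691479203918451648, 51841·3691479203918451648 + 3312·57780789062419261441) = (5990827771012465337616001, 382739946785069045776560)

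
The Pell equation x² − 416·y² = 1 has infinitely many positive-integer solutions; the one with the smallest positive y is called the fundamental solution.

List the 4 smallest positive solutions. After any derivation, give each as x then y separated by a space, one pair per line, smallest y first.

[20; 2,1,1,9,1,1,2,40] for √416; ℓ=8 ⇒ convergent index 7
a_0=20:  p_0=20·1+0=20,  q_0=20·0+1=1
a_1=2:  p_1=2·20+1=41,  q_1=2·1+0=2
…
a_3=1:  p_3=1·61+41=102,  q_3=1·3+2=5
a_4=9:  p_4=9·102+61=979,  q_4=9·5+3=48
a_5=1:  p_5=1·979+102=1081,  q_5=1·48+5=53
a_6=1:  p_6=1·1081+979=2060,  q_6=1·53+48=101
a_7=2:  p_7=2·2060+1081=5201,  q_7=2·101+53=255
→ (5201, 255).  Check: 5201²=27050401, 416·255²=27050400, difference 1.
k=2:  x_2 = 5201·5201+416·255·255 = 54100801,  y_2 = 5201·255+255·5201 = 2652510
k=3:  x_3 = 5201·54100801+416·255·2652510 = 562756526801,  y_3 = 5201·2652510+255·54100801 = 27591408765
k=4:  x_4 = 5201·562756526801+416·255·27591408765 = 5853793337683201,  y_4 = 5201·27591408765+255·562756526801 = 287005831321020

5201 255
54100801 2652510
562756526801 27591408765
5853793337683201 287005831321020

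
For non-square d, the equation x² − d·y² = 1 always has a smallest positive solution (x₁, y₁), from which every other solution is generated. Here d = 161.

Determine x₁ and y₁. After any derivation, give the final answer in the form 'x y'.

√161 → a₀=12, period (1,2,4,1,2,1,4,2,1,24); ℓ=10 even so k=9
a_0=12:  p_0=12·1+0=12,  q_0=12·0+1=1
a_1=1:  p_1=1·12+1=13,  q_1=1·1+0=1
…
a_4=1:  p_4=1·165+38=203,  q_4=1·13+3=16
…
a_8=2:  p_8=2·3667+774=8108,  q_8=2·289+61=639
a_9=1:  p_9=1·8108+3667=11775,  q_9=1·639+289=928
(x₁, y₁) = (11775, 928);  11775² − 161·928² = 1 ✓

11775 928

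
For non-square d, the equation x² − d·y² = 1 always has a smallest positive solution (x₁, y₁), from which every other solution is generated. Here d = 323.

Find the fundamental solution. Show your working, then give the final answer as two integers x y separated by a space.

18 1

[17; 1,34] for √323; ℓ=2 ⇒ convergent index 1
step 0: (17, 1)  from 17·(1,0) + (0,1)
step 1: (18, 1)  from 1·(17,1) + (1,0)
→ (18, 1).  Check: 18²=324, 323·1²=323, difference 1.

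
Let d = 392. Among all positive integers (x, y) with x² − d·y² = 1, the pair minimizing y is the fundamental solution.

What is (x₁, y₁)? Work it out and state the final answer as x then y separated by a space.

99 5

√392 → a₀=19, period (1,3,1,38); ℓ=4 even so k=3
k=0  a_k=19  p_k/q_k = 19/1
…
k=2  a_k=3  p_k/q_k = 79/4
k=3  a_k=1  p_k/q_k = 99/5
fundamental: x₁=99, y₁=5  (since 9801 − 392·25 = 1)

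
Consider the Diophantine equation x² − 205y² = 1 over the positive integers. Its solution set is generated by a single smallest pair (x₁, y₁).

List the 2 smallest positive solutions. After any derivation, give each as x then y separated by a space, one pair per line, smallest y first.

39689 2772
3150433441 220035816

√205 → a₀=14, period (3,6,1,4,1,6,3,28); ℓ=8 even so k=7
a_0=14:  p_0=14·1+0=14,  q_0=14·0+1=1
a_1=3:  p_1=3·14+1=43,  q_1=3·1+0=3
a_2=6:  p_2=6·43+14=272,  q_2=6·3+1=19
…
a_4=4:  p_4=4·315+272=1532,  q_4=4·22+19=107
…
a_6=6:  p_6=6·1847+1532=12614,  q_6=6·129+107=881
a_7=3:  p_7=3·12614+1847=39689,  q_7=3·881+129=2772
fundamental: x₁=39689, y₁=2772  (since 1575216721 − 205·7683984 = 1)
(x_2, y_2) = (39689·39689 + 205·2772·2772, 39689·2772 + 2772·39689) = (3150433441, 220035816)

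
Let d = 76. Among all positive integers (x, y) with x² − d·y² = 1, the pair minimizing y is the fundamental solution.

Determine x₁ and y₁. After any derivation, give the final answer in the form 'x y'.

57799 6630

d=76: √d = [8; 1,2,1,1,5,4,5,1,1,2,1,16] (ℓ=12, even), read p_11/q_11
step 0: (8, 1)  from 8·(1,0) + (0,1)
…
step 2: (26, 3)  from 2·(9,1) + (8,1)
…
step 4: (61, 7)  from 1·(35,4) + (26,3)
step 5: (340, 39)  from 5·(61,7) + (35,4)
…
step 8: (8866, 1017)  from 1·(7445,854) + (1421,163)
step 9: (16311, 1871)  from 1·(8866,1017) + (7445,854)
step 10: (41488, 4759)  from 2·(16311,1871) + (8866,1017)
step 11: (57799, 6630)  from 1·(41488,4759) + (16311,1871)
fundamental: x₁=57799, y₁=6630  (since 3340724401 − 76·43956900 = 1)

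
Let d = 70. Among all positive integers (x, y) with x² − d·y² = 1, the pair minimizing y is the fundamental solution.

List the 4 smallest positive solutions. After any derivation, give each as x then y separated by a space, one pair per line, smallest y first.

251 30
126001 15060
63252251 7560090
31752504001 3795150120

[8; 2,1,2,1,2,16] for √70; ℓ=6 ⇒ convergent index 5
step 0: (8, 1)  from 8·(1,0) + (0,1)
…
step 2: (25, 3)  from 1·(17,2) + (8,1)
step 3: (67, 8)  from 2·(25,3) + (17,2)
step 4: (92, 11)  from 1·(67,8) + (25,3)
step 5: (251, 30)  from 2·(92,11) + (67,8)
fundamental: x₁=251, y₁=30  (since 63001 − 70·900 = 1)
k=2:  x_2 = 251·251+70·30·30 = 126001,  y_2 = 251·30+30·251 = 15060
k=3:  x_3 = 251·126001+70·30·15060 = 63252251,  y_3 = 251·15060+30·126001 = 7560090
k=4:  x_4 = 251·63252251+70·30·7560090 = 31752504001,  y_4 = 251·7560090+30·63252251 = 3795150120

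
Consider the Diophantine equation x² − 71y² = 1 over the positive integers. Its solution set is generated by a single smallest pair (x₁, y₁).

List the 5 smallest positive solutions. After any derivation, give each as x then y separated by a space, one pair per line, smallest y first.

3480 413
24220799 2874480
168576757560 20006380387
1173294208396801 139244404619040
8166127521864977400 969141036142138013

√71 → a₀=8, period (2,2,1,7,1,2,2,16); ℓ=8 even so k=7
k=0  a_k=8  p_k/q_k = 8/1
…
k=3  a_k=1  p_k/q_k = 59/7
k=4  a_k=7  p_k/q_k = 455/54
k=5  a_k=1  p_k/q_k = 514/61
k=6  a_k=2  p_k/q_k = 1483/176
k=7  a_k=2  p_k/q_k = 3480/413
(x₁, y₁) = (3480, 413);  3480² − 71·413² = 1 ✓
n=2: (3480,413)∘(3480,413) = (3480·3480+71·413·413, 3480·413+413·3480) = (24220799,2874480)
n=3: (24220799,2874480)∘(3480,413) = (3480·24220799+71·413·2874480, 3480·2874480+413·24220799) = (168576757560,20006380387)
n=4: (168576757560,20006380387)∘(3480,413) = (3480·168576757560+71·413·20006380387, 3480·20006380387+413·168576757560) = (1173294208396801,139244404619040)
n=5: (1173294208396801,139244404619040)∘(3480,413) = (3480·1173294208396801+71·413·139244404619040, 3480·139244404619040+413·1173294208396801) = (8166127521864977400,969141036142138013)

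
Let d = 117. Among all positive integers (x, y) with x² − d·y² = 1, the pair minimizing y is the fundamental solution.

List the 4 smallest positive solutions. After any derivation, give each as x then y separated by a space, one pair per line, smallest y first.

√117 = [10; 1,4,2,4,1,20, …], period ℓ=6 (even) → k=5
step 0: (10, 1)  from 10·(1,0) + (0,1)
…
step 4: (530, 49)  from 4·(119,11) + (54,5)
step 5: (649, 60)  from 1·(530,49) + (119,11)
→ (649, 60).  Check: 649²=421201, 117·60²=421200, difference 1.
(x_2, y_2) = (649·649 + 117·60·60, 649·60 + 60·649) = (842401, 77880)
(x_3, y_3) = (649·842401 + 117·60·77880, 649·77880 + 60·842401) = (1093435849, 101088180)
(x_4, y_4) = (649·1093435849 + 117·60·101088180, 649·101088180 + 60·1093435849) = (1419278889601, 131212379760)

649 60
842401 77880
1093435849 101088180
1419278889601 131212379760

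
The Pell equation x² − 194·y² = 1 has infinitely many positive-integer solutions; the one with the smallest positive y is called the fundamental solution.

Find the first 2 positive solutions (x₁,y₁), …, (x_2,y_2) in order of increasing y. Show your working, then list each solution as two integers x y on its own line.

195 14
76049 5460

d=194: √d = [13; 1,12,1,26] (ℓ=4, even), read p_3/q_3
k=0  a_k=13  p_k/q_k = 13/1
…
k=2  a_k=12  p_k/q_k = 181/13
k=3  a_k=1  p_k/q_k = 195/14
fundamental: x₁=195, y₁=14  (since 38025 − 194·196 = 1)
(195+14√194)^2 = 76049 + 5460√194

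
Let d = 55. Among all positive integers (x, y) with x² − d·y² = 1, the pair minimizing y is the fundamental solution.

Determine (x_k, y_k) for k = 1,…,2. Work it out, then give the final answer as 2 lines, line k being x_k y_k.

√55 → a₀=7, period (2,2,2,14); ℓ=4 even so k=3
i=0: a=7 ⇒ p=7, q=1
i=1: a=2 ⇒ p=15, q=2
i=2: a=2 ⇒ p=37, q=5
i=3: a=2 ⇒ p=89, q=12
→ (89, 12).  Check: 89²=7921, 55·12²=7920, difference 1.
(89+12√55)^2 = 15841 + 2136√55

89 12
15841 2136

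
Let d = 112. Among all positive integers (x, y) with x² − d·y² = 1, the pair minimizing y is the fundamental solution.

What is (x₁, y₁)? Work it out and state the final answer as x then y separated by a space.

127 12

√112 = [10; 1,1,2,1,1,20, …], period ℓ=6 (even) → k=5
step 0: (10, 1)  from 10·(1,0) + (0,1)
…
step 3: (53, 5)  from 2·(21,2) + (11,1)
step 4: (74, 7)  from 1·(53,5) + (21,2)
step 5: (127, 12)  from 1·(74,7) + (53,5)
(x₁, y₁) = (127, 12);  127² − 112·12² = 1 ✓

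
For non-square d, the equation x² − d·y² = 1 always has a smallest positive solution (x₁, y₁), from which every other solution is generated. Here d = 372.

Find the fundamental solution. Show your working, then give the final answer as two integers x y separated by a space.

12151 630

[19; 3,2,12,2,3,38] for √372; ℓ=6 ⇒ convergent index 5
i=0: a=19 ⇒ p=19, q=1
…
i=2: a=2 ⇒ p=135, q=7
i=3: a=12 ⇒ p=1678, q=87
i=4: a=2 ⇒ p=3491, q=181
i=5: a=3 ⇒ p=12151, q=630
(x₁, y₁) = (12151, 630);  12151² − 372·630² = 1 ✓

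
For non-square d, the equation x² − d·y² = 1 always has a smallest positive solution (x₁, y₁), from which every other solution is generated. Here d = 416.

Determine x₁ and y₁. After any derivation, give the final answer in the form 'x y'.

5201 255

d=416: √d = [20; 2,1,1,9,1,1,2,40] (ℓ=8, even), read p_7/q_7
i=0: a=20 ⇒ p=20, q=1
…
i=2: a=1 ⇒ p=61, q=3
i=3: a=1 ⇒ p=102, q=5
i=4: a=9 ⇒ p=979, q=48
…
i=6: a=1 ⇒ p=2060, q=101
i=7: a=2 ⇒ p=5201, q=255
(x₁, y₁) = (5201, 255);  5201² − 416·255² = 1 ✓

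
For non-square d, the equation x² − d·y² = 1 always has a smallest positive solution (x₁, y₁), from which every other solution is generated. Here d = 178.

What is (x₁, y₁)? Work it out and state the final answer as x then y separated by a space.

1601 120

d=178: √d = [13; 2,1,12,1,2,26] (ℓ=6, even), read p_5/q_5
k=0  a_k=13  p_k/q_k = 13/1
…
k=2  a_k=1  p_k/q_k = 40/3
k=3  a_k=12  p_k/q_k = 507/38
k=4  a_k=1  p_k/q_k = 547/41
k=5  a_k=2  p_k/q_k = 1601/120
fundamental: x₁=1601, y₁=120  (since 2563201 − 178·14400 = 1)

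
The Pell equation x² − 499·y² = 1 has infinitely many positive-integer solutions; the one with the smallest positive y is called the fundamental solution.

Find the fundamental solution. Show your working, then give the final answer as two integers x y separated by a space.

4490 201

[22; 2,1,21,1,2,44] for √499; ℓ=6 ⇒ convergent index 5
k=0  a_k=22  p_k/q_k = 22/1
k=1  a_k=2  p_k/q_k = 45/2
k=2  a_k=1  p_k/q_k = 67/3
k=3  a_k=21  p_k/q_k = 1452/65
k=4  a_k=1  p_k/q_k = 1519/68
k=5  a_k=2  p_k/q_k = 4490/201
→ (4490, 201).  Check: 4490²=20160100, 499·201²=20160099, difference 1.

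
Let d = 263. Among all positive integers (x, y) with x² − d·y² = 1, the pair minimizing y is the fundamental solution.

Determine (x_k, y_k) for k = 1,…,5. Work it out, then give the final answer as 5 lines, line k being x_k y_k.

[16; 4,1,1,1,1,15,1,1,1,1,4,32] for √263; ℓ=12 ⇒ convergent index 11
i=0: a=16 ⇒ p=16, q=1
…
i=3: a=1 ⇒ p=146, q=9
i=4: a=1 ⇒ p=227, q=14
…
i=6: a=15 ⇒ p=5822, q=359
i=7: a=1 ⇒ p=6195, q=382
…
i=10: a=1 ⇒ p=30229, q=1864
i=11: a=4 ⇒ p=139128, q=8579
(x₁, y₁) = (139128, 8579);  139128² − 263·8579² = 1 ✓
n=2: (139128,8579)∘(139128,8579) = (139128·139128+263·8579·8579, 139128·8579+8579·139128) = (38713200767,2387158224)
n=3: (38713200767,2387158224)∘(139128,8579) = (139128·38713200767+263·8579·2387158224, 139128·2387158224+8579·38713200767) = (10772180392483224,664241098768765)
n=4: (10772180392483224,664241098768765)∘(139128,8579) = (139128·10772180392483224+263·8579·664241098768765, 139128·664241098768765+8579·10772180392483224) = (2997423827252098776577,184829071176614315616)
n=5: (2997423827252098776577,184829071176614315616)∘(139128,8579) = (139128·2997423827252098776577+263·8579·184829071176614315616, 139128·184829071176614315616+8579·2997423827252098776577) = (834051164465087816782726488,51429798028655751907276931)

139128 8579
38713200767 2387158224
10772180392483224 664241098768765
2997423827252098776577 184829071176614315616
834051164465087816782726488 51429798028655751907276931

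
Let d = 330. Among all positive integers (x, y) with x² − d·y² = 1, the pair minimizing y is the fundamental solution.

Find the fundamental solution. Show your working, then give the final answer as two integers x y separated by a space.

d=330: √d = [18; 6,36] (ℓ=2, even), read p_1/q_1
k=0  a_k=18  p_k/q_k = 18/1
k=1  a_k=6  p_k/q_k = 109/6
→ (109, 6).  Check: 109²=11881, 330·6²=11880, difference 1.

109 6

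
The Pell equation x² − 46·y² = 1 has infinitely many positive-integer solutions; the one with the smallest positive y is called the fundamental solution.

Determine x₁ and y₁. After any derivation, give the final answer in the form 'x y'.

24335 3588

d=46: √d = [6; 1,3,1,1,2,6,2,1,1,3,1,12] (ℓ=12, even), read p_11/q_11
k=0  a_k=6  p_k/q_k = 6/1
k=1  a_k=1  p_k/q_k = 7/1
…
k=4  a_k=1  p_k/q_k = 61/9
…
k=6  a_k=6  p_k/q_k = 997/147
…
k=9  a_k=1  p_k/q_k = 5297/781
k=10  a_k=3  p_k/q_k = 19038/2807
k=11  a_k=1  p_k/q_k = 24335/3588
→ (24335, 3588).  Check: 24335²=592192225, 46·3588²=592192224, difference 1.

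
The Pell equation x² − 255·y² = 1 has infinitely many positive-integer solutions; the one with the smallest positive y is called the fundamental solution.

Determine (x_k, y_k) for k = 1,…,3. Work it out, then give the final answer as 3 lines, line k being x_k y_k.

16 1
511 32
16336 1023

[15; 1,30] for √255; ℓ=2 ⇒ convergent index 1
a_0=15:  p_0=15·1+0=15,  q_0=15·0+1=1
a_1=1:  p_1=1·15+1=16,  q_1=1·1+0=1
→ (16, 1).  Check: 16²=256, 255·1²=255, difference 1.
n=2: (16,1)∘(16,1) = (16·16+255·1·1, 16·1+1·16) = (511,32)
n=3: (511,32)∘(16,1) = (16·511+255·1·32, 16·32+1·511) = (16336,1023)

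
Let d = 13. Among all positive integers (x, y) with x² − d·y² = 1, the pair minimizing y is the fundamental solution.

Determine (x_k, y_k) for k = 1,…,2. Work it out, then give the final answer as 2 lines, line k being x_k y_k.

649 180
842401 233640

√13 → a₀=3, period (1,1,1,1,6); ℓ=5 odd so k=9
k=0  a_k=3  p_k/q_k = 3/1
k=1  a_k=1  p_k/q_k = 4/1
…
k=4  a_k=1  p_k/q_k = 18/5
k=5  a_k=6  p_k/q_k = 119/33
…
k=8  a_k=1  p_k/q_k = 393/109
k=9  a_k=1  p_k/q_k = 649/180
(x₁, y₁) = (649, 180);  649² − 13·180² = 1 ✓
(649+180√13)^2 = 842401 + 233640√13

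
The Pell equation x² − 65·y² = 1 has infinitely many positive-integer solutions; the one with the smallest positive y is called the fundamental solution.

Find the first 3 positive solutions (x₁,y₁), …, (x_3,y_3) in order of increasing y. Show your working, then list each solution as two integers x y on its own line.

√65 → a₀=8, period (16); ℓ=1 odd so k=1
i=0: a=8 ⇒ p=8, q=1
i=1: a=16 ⇒ p=129, q=16
→ (129, 16).  Check: 129²=16641, 65·16²=16640, difference 1.
(129+16√65)^2 = 33281 + 4128√65
(129+16√65)^3 = 8586369 + 1065008√65

129 16
33281 4128
8586369 1065008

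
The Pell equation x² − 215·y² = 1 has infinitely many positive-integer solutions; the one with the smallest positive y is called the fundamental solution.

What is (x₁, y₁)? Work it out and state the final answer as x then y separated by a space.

44 3

√215 = [14; 1,1,1,28, …], period ℓ=4 (even) → k=3
a_0=14:  p_0=14·1+0=14,  q_0=14·0+1=1
a_1=1:  p_1=1·14+1=15,  q_1=1·1+0=1
a_2=1:  p_2=1·15+14=29,  q_2=1·1+1=2
a_3=1:  p_3=1·29+15=44,  q_3=1·2+1=3
→ (44, 3).  Check: 44²=1936, 215·3²=1935, difference 1.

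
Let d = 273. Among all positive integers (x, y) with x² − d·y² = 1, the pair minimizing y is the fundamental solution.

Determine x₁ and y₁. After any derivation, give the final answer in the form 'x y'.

727 44

√273 = [16; 1,1,10,1,1,32, …], period ℓ=6 (even) → k=5
step 0: (16, 1)  from 16·(1,0) + (0,1)
step 1: (17, 1)  from 1·(16,1) + (1,0)
step 2: (33, 2)  from 1·(17,1) + (16,1)
step 3: (347, 21)  from 10·(33,2) + (17,1)
step 4: (380, 23)  from 1·(347,21) + (33,2)
step 5: (727, 44)  from 1·(380,23) + (347,21)
→ (727, 44).  Check: 727²=528529, 273·44²=528528, difference 1.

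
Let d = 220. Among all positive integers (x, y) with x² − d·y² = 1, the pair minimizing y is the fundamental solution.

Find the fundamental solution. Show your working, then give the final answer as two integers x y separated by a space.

89 6

√220 → a₀=14, period (1,4,1,28); ℓ=4 even so k=3
a_0=14:  p_0=14·1+0=14,  q_0=14·0+1=1
a_1=1:  p_1=1·14+1=15,  q_1=1·1+0=1
a_2=4:  p_2=4·15+14=74,  q_2=4·1+1=5
a_3=1:  p_3=1·74+15=89,  q_3=1·5+1=6
fundamental: x₁=89, y₁=6  (since 7921 − 220·36 = 1)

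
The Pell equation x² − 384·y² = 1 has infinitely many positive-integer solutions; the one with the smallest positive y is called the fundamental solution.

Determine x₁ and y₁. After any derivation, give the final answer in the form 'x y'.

4801 245

[19; 1,1,2,9,2,1,1,38] for √384; ℓ=8 ⇒ convergent index 7
k=0  a_k=19  p_k/q_k = 19/1
k=1  a_k=1  p_k/q_k = 20/1
k=2  a_k=1  p_k/q_k = 39/2
k=3  a_k=2  p_k/q_k = 98/5
k=4  a_k=9  p_k/q_k = 921/47
…
k=6  a_k=1  p_k/q_k = 2861/146
k=7  a_k=1  p_k/q_k = 4801/245
→ (4801, 245).  Check: 4801²=23049601, 384·245²=23049600, difference 1.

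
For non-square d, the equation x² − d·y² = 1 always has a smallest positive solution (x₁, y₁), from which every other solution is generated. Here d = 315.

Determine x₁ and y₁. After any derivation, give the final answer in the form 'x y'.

71 4

√315 → a₀=17, period (1,2,1,34); ℓ=4 even so k=3
a_0=17:  p_0=17·1+0=17,  q_0=17·0+1=1
a_1=1:  p_1=1·17+1=18,  q_1=1·1+0=1
a_2=2:  p_2=2·18+17=53,  q_2=2·1+1=3
a_3=1:  p_3=1·53+18=71,  q_3=1·3+1=4
fundamental: x₁=71, y₁=4  (since 5041 − 315·16 = 1)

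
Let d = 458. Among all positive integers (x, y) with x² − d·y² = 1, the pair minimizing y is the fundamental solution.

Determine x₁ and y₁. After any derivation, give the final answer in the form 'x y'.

22899 1070

d=458: √d = [21; 2,2,42] (ℓ=3, odd), read p_5/q_5
a_0=21:  p_0=21·1+0=21,  q_0=21·0+1=1
a_1=2:  p_1=2·21+1=43,  q_1=2·1+0=2
…
a_4=2:  p_4=2·4537+107=9181,  q_4=2·212+5=429
a_5=2:  p_5=2·9181+4537=22899,  q_5=2·429+212=1070
(x₁, y₁) = (22899, 1070);  22899² − 458·1070² = 1 ✓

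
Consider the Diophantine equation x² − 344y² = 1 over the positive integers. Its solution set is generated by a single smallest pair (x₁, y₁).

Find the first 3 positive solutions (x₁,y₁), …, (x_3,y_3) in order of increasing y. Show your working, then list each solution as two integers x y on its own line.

10405 561
216528049 11674410
4505948689285 242944471539

√344 → a₀=18, period (1,1,4,1,3,1,4,1,1,36); ℓ=10 even so k=9
step 0: (18, 1)  from 18·(1,0) + (0,1)
step 1: (19, 1)  from 1·(18,1) + (1,0)
…
step 3: (167, 9)  from 4·(37,2) + (19,1)
step 4: (204, 11)  from 1·(167,9) + (37,2)
step 5: (779, 42)  from 3·(204,11) + (167,9)
…
step 8: (5694, 307)  from 1·(4711,254) + (983,53)
step 9: (10405, 561)  from 1·(5694,307) + (4711,254)
fundamental: x₁=10405, y₁=561  (since 108264025 − 344·314721 = 1)
n=2: (10405,561)∘(10405,561) = (10405·10405+344·561·561, 10405·561+561·10405) = (216528049,11674410)
n=3: (216528049,11674410)∘(10405,561) = (10405·216528049+344·561·11674410, 10405·11674410+561·216528049) = (4505948689285,242944471539)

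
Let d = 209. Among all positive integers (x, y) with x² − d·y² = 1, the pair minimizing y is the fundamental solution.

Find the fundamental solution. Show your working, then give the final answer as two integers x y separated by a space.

46551 3220

d=209: √d = [14; 2,5,3,2,3,5,2,28] (ℓ=8, even), read p_7/q_7
i=0: a=14 ⇒ p=14, q=1
i=1: a=2 ⇒ p=29, q=2
…
i=3: a=3 ⇒ p=506, q=35
…
i=6: a=5 ⇒ p=21266, q=1471
i=7: a=2 ⇒ p=46551, q=3220
(x₁, y₁) = (46551, 3220);  46551² − 209·3220² = 1 ✓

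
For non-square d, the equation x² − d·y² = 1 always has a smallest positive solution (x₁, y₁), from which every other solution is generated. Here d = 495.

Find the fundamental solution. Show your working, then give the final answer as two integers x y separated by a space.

89 4

√495 → a₀=22, period (4,44); ℓ=2 even so k=1
a_0=22:  p_0=22·1+0=22,  q_0=22·0+1=1
a_1=4:  p_1=4·22+1=89,  q_1=4·1+0=4
→ (89, 4).  Check: 89²=7921, 495·4²=7920, difference 1.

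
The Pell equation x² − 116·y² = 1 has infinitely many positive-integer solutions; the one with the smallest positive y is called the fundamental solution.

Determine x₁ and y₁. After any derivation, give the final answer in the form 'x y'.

9801 910

√116 → a₀=10, period (1,3,2,1,4,1,2,3,1,20); ℓ=10 even so k=9
k=0  a_k=10  p_k/q_k = 10/1
k=1  a_k=1  p_k/q_k = 11/1
k=2  a_k=3  p_k/q_k = 43/4
k=3  a_k=2  p_k/q_k = 97/9
…
k=7  a_k=2  p_k/q_k = 2251/209
k=8  a_k=3  p_k/q_k = 7550/701
k=9  a_k=1  p_k/q_k = 9801/910
(x₁, y₁) = (9801, 910);  9801² − 116·910² = 1 ✓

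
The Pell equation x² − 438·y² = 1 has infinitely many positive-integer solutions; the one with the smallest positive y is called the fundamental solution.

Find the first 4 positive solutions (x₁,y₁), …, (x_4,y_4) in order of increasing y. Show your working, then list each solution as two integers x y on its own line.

√438 = [20; 1,12,1,40, …], period ℓ=4 (even) → k=3
k=0  a_k=20  p_k/q_k = 20/1
…
k=2  a_k=12  p_k/q_k = 272/13
k=3  a_k=1  p_k/q_k = 293/14
(x₁, y₁) = (293, 14);  293² − 438·14² = 1 ✓
(293+14√438)^2 = 171697 + 8204√438
(293+14√438)^3 = 100614149 + 4807530√438
(293+14√438)^4 = 58959719617 + 2817204376√438

293 14
171697 8204
100614149 4807530
58959719617 2817204376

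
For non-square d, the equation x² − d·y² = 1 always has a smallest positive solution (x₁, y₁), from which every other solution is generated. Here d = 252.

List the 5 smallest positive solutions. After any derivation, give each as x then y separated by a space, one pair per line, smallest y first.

127 8
32257 2032
8193151 516120
2081028097 131092448
528572943487 33296965672

[15; 1,6,1,30] for √252; ℓ=4 ⇒ convergent index 3
k=0  a_k=15  p_k/q_k = 15/1
k=1  a_k=1  p_k/q_k = 16/1
k=2  a_k=6  p_k/q_k = 111/7
k=3  a_k=1  p_k/q_k = 127/8
(x₁, y₁) = (127, 8);  127² − 252·8² = 1 ✓
k=2:  x_2 = 127·127+252·8·8 = 32257,  y_2 = 127·8+8·127 = 2032
k=3:  x_3 = 127·32257+252·8·2032 = 8193151,  y_3 = 127·2032+8·32257 = 516120
k=4:  x_4 = 127·8193151+252·8·516120 = 2081028097,  y_4 = 127·516120+8·8193151 = 131092448
k=5:  x_5 = 127·2081028097+252·8·131092448 = 528572943487,  y_5 = 127·131092448+8·2081028097 = 33296965672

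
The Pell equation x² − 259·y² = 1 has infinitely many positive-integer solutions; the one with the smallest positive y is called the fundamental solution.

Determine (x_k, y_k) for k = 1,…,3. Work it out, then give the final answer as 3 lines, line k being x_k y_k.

847225 52644
1435580401249 89202625800
2432519210895520825 151149389286757356

√259 → a₀=16, period (10,1,2,3,4,3,2,1,10,32); ℓ=10 even so k=9
i=0: a=16 ⇒ p=16, q=1
…
i=6: a=3 ⇒ p=23931, q=1487
i=7: a=2 ⇒ p=55265, q=3434
i=8: a=1 ⇒ p=79196, q=4921
i=9: a=10 ⇒ p=847225, q=52644
fundamental: x₁=847225, y₁=52644  (since 717790200625 − 259·2771390736 = 1)
k=2:  x_2 = 847225·847225+259·52644·52644 = 1435580401249,  y_2 = 847225·52644+52644·847225 = 89202625800
k=3:  x_3 = 847225·1435580401249+259·52644·89202625800 = 2432519210895520825,  y_3 = 847225·89202625800+52644·1435580401249 = 151149389286757356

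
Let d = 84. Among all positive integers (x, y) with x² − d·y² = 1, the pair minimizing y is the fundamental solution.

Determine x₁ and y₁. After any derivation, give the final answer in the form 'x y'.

55 6

[9; 6,18] for √84; ℓ=2 ⇒ convergent index 1
k=0  a_k=9  p_k/q_k = 9/1
k=1  a_k=6  p_k/q_k = 55/6
fundamental: x₁=55, y₁=6  (since 3025 − 84·36 = 1)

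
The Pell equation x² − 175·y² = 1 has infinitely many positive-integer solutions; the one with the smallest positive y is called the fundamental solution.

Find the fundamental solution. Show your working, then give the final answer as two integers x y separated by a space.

2024 153

√175 → a₀=13, period (4,2,1,2,4,26); ℓ=6 even so k=5
step 0: (13, 1)  from 13·(1,0) + (0,1)
…
step 3: (172, 13)  from 1·(119,9) + (53,4)
step 4: (463, 35)  from 2·(172,13) + (119,9)
step 5: (2024, 153)  from 4·(463,35) + (172,13)
(x₁, y₁) = (2024, 153);  2024² − 175·153² = 1 ✓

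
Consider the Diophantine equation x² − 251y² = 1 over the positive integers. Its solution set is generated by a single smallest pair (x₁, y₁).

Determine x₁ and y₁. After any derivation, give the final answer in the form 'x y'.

√251 → a₀=15, period (1,5,2,1,2,…,5,1,30); ℓ=14 even so k=13
a_0=15:  p_0=15·1+0=15,  q_0=15·0+1=1
a_1=1:  p_1=1·15+1=16,  q_1=1·1+0=1
…
a_9=2:  p_9=2·61043+29563=151649,  q_9=2·3853+1866=9572
a_10=1:  p_10=1·151649+61043=212692,  q_10=1·9572+3853=13425
…
a_12=5:  p_12=5·577033+212692=3097857,  q_12=5·36422+13425=195535
a_13=1:  p_13=1·3097857+577033=3674890,  q_13=1·195535+36422=231957
fundamental: x₁=3674890, y₁=231957  (since 13504816512100 − 251·53804049849 = 1)

3674890 231957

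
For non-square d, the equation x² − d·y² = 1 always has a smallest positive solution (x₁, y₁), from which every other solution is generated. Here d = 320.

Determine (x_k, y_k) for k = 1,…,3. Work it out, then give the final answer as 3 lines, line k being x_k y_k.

√320 → a₀=17, period (1,7,1,34); ℓ=4 even so k=3
k=0  a_k=17  p_k/q_k = 17/1
k=1  a_k=1  p_k/q_k = 18/1
k=2  a_k=7  p_k/q_k = 143/8
k=3  a_k=1  p_k/q_k = 161/9
fundamental: x₁=161, y₁=9  (since 25921 − 320·81 = 1)
k=2:  x_2 = 161·161+320·9·9 = 51841,  y_2 = 161·9+9·161 = 2898
k=3:  x_3 = 161·51841+320·9·2898 = 16692641,  y_3 = 161·2898+9·51841 = 933147

161 9
51841 2898
16692641 933147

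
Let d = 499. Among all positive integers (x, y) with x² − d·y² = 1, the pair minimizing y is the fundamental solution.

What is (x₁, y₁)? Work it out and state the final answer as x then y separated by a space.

4490 201

[22; 2,1,21,1,2,44] for √499; ℓ=6 ⇒ convergent index 5
k=0  a_k=22  p_k/q_k = 22/1
…
k=4  a_k=1  p_k/q_k = 1519/68
k=5  a_k=2  p_k/q_k = 4490/201
fundamental: x₁=4490, y₁=201  (since 20160100 − 499·40401 = 1)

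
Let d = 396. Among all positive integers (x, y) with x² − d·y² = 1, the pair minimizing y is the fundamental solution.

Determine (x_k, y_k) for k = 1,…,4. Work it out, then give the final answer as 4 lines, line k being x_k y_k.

199 10
79201 3980
31521799 1584030
12545596801 630439960

[19; 1,8,1,38] for √396; ℓ=4 ⇒ convergent index 3
step 0: (19, 1)  from 19·(1,0) + (0,1)
step 1: (20, 1)  from 1·(19,1) + (1,0)
step 2: (179, 9)  from 8·(20,1) + (19,1)
step 3: (199, 10)  from 1·(179,9) + (20,1)
→ (199, 10).  Check: 199²=39601, 396·10²=39600, difference 1.
k=2:  x_2 = 199·199+396·10·10 = 79201,  y_2 = 199·10+10·199 = 3980
k=3:  x_3 = 199·79201+396·10·3980 = 31521799,  y_3 = 199·3980+10·79201 = 1584030
k=4:  x_4 = 199·31521799+396·10·1584030 = 12545596801,  y_4 = 199·1584030+10·31521799 = 630439960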